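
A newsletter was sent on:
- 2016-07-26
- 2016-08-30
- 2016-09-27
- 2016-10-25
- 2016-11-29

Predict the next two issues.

All Tuesdays; the gaps (35, 28, 28, 35) vary with month length.
This is the last Tuesday of each month.
Last Tuesday of December 2016: 2016-12-27.
January 2017 ends with Tuesday 2017-01-31.

2016-12-27, 2017-01-31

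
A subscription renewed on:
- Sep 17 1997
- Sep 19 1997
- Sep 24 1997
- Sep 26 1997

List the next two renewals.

Oct 1 1997, Oct 3 1997

Gaps: 2, 5, 2 days — not constant, but cyclic with period 2.
The events fall on every Wednesday and Friday.
The following Wednesday is Oct 1 1997.
The following Friday is Oct 3 1997.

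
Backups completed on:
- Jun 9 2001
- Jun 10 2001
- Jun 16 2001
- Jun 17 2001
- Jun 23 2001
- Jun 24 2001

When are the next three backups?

Every event lands on a Saturday or Sunday (gaps cycle 1, 6, 1, 6, 1).
So the schedule is: every Saturday and Sunday.
Next Saturday: Jun 30 2001.
The following Sunday is Jul 1 2001.
Next Saturday: Jul 7 2001.

Jun 30 2001, Jul 1 2001, Jul 7 2001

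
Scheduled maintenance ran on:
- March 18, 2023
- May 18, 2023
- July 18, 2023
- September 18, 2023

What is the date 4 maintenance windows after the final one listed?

Each date is the 18th; the gaps (61, 61, 62) track the month lengths.
The rule is the 18th of every 2 months.
Next: November 2023 → November 18, 2023.
Next: January 2024 → January 18, 2024.
March 2024: March 18, 2024.
Next: May 2024 → May 18, 2024.

May 18, 2024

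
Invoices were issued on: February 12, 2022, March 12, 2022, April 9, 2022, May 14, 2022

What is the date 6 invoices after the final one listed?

November 12, 2022

Gaps: 28, 28, 35 days — a mix of 28 and 35. Every date is a Saturday.
Each is the 2nd Saturday of its month.
June 2022 — 2nd Saturday is June 11, 2022.
2nd Saturday of July 2022: July 9, 2022.
August 2022 — 2nd Saturday is August 13, 2022.
2nd Saturday of September 2022: September 10, 2022.
October 2022 — 2nd Saturday is October 8, 2022.
2nd Saturday of November 2022: November 12, 2022.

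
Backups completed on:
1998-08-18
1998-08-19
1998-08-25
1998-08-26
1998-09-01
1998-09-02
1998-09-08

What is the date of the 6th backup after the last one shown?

The gap pattern 1, 6, 1, 6, 1, 6 repeats every 2 events.
These are the Tuesdays and Wednesdays of each week.
The following Wednesday is 1998-09-09.
Next Tuesday: 1998-09-15.
The following Wednesday is 1998-09-16.
Next Tuesday: 1998-09-22.
Next Wednesday: 1998-09-23.
The following Tuesday is 1998-09-29.

1998-09-29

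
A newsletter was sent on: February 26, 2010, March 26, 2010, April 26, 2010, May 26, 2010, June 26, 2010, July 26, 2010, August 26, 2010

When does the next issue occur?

September 26, 2010

The day-of-month is always 26 (28, 31, 30, 31, 30, 31 days between events).
So this recurs on the 26th of each month.
September 2010: September 26, 2010.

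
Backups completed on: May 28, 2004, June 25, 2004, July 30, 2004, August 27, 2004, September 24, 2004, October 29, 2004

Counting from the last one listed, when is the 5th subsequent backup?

March 25, 2005

Every date is a Friday; gaps 28, 35, 28, 28, 35 days.
Each is the last Friday of its month (at least one falls on the 29th or later, ruling out '4th Friday').
Last Friday of November 2004: November 26, 2004.
Last Friday of December 2004: December 31, 2004.
January 2005 ends with Friday January 28, 2005.
Last Friday of February 2005: February 25, 2005.
Last Friday of March 2005: March 25, 2005.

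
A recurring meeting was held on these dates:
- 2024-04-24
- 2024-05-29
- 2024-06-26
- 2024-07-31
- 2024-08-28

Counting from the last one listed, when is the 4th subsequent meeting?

2024-12-25

Every date is a Wednesday; gaps 35, 28, 35, 28 days.
Each is the last Wednesday of its month (at least one falls on the 29th or later, ruling out '4th Wednesday').
September 2024 ends with Wednesday 2024-09-25.
Last Wednesday of October 2024: 2024-10-30.
Last Wednesday of November 2024: 2024-11-27.
Last Wednesday of December 2024: 2024-12-25.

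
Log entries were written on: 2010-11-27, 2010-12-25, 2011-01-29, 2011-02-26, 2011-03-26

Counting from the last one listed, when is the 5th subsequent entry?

All Saturdays; the gaps (28, 35, 28, 28) vary with month length.
This is the last Saturday of each month.
April 2011 ends with Saturday 2011-04-30.
May 2011 ends with Saturday 2011-05-28.
Last Saturday of June 2011: 2011-06-25.
Last Saturday of July 2011: 2011-07-30.
August 2011 ends with Saturday 2011-08-27.

2011-08-27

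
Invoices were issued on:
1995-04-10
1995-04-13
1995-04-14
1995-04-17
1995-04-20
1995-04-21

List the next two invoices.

1995-04-24, 1995-04-27

The gap pattern 3, 1, 3, 3, 1 repeats every 3 events.
These are the Mondays, Thursdays and Fridays of each week.
The following Monday is 1995-04-24.
The following Thursday is 1995-04-27.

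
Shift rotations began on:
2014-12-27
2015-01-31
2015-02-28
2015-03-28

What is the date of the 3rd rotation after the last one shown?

2015-06-27

All Saturdays; the gaps (35, 28, 28) vary with month length.
This is the last Saturday of each month.
Last Saturday of April 2015: 2015-04-25.
May 2015 ends with Saturday 2015-05-30.
June 2015 ends with Saturday 2015-06-27.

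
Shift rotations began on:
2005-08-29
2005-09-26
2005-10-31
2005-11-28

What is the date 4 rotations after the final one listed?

2006-03-27

These are Mondays with 28, 35, 28-day gaps.
Each is the final Monday of its month — 2005-08-29 is past the 28th, so '4th Monday' doesn't fit.
Last Monday of December 2005: 2005-12-26.
Last Monday of January 2006: 2006-01-30.
February 2006 ends with Monday 2006-02-27.
March 2006 ends with Monday 2006-03-27.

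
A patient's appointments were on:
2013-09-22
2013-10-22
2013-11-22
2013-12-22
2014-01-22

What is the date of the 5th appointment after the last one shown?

The day-of-month is always 22 (30, 31, 30, 31 days between events).
So this recurs on the 22nd of each month.
February 2014: 2014-02-22.
Next: March 2014 → 2014-03-22.
Next: April 2014 → 2014-04-22.
Next: May 2014 → 2014-05-22.
Next: June 2014 → 2014-06-22.

2014-06-22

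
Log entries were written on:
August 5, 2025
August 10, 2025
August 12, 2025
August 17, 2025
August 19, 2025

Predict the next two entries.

The gap pattern 5, 2, 5, 2 repeats every 2 events.
These are the Tuesdays and Sundays of each week.
Next Sunday: August 24, 2025.
Next Tuesday: August 26, 2025.

August 24, 2025; August 26, 2025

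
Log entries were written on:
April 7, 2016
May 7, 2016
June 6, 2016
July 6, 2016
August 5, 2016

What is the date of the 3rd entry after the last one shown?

The spacing is 30, 30, 30, 30 days — always 30 days.
August 5, 2016 + 30 days = September 4, 2016.
September 4, 2016 + 30 days = October 4, 2016.
October 4, 2016 + 30 days = November 3, 2016.

November 3, 2016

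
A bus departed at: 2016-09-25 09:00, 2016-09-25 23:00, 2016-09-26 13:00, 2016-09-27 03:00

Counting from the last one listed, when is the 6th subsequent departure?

Gaps: 14, 14, 14 hours — each event is 14 hours after the previous one.
2016-09-27 03:00 + 14 h = 2016-09-27 17:00.
2016-09-27 17:00 + 14 h = 2016-09-28 07:00.
2016-09-28 07:00 + 14 h = 2016-09-28 21:00.
2016-09-28 21:00 + 14 h = 2016-09-29 11:00.
2016-09-29 11:00 + 14 h = 2016-09-30 01:00.
2016-09-30 01:00 + 14 h = 2016-09-30 15:00.

2016-09-30 15:00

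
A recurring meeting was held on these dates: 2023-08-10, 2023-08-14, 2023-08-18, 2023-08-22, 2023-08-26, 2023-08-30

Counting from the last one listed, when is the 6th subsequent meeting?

Every event comes 4 days after the last (4, 4, 4, 4, 4).
2023-08-30 + 4 days = 2023-09-03.
2023-09-03 + 4 days = 2023-09-07.
2023-09-07 + 4 days = 2023-09-11.
2023-09-11 + 4 days = 2023-09-15.
2023-09-15 + 4 days = 2023-09-19.
2023-09-19 + 4 days = 2023-09-23.

2023-09-23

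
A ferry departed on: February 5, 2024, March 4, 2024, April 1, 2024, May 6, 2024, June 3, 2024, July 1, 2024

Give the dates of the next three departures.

August 5, 2024; September 2, 2024; October 7, 2024

Gaps: 28, 28, 35, 28, 28 days — a mix of 28 and 35. Every date is a Monday.
Each is the 1st Monday of its month.
1st Monday of August 2024: August 5, 2024.
1st Monday of September 2024: September 2, 2024.
October 2024 — 1st Monday is October 7, 2024.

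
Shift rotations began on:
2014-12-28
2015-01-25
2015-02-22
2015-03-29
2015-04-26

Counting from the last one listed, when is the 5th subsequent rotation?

All Sundays; the gaps (28, 28, 35, 28) vary with month length.
This is the last Sunday of each month.
May 2015 ends with Sunday 2015-05-31.
Last Sunday of June 2015: 2015-06-28.
Last Sunday of July 2015: 2015-07-26.
Last Sunday of August 2015: 2015-08-30.
Last Sunday of September 2015: 2015-09-27.

2015-09-27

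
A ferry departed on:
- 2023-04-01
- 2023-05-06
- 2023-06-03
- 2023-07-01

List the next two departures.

All dates are Saturdays, 35, 28, 28 days apart.
Specifically, the 1st Saturday of each month.
1st Saturday of August 2023: 2023-08-05.
September 2023 — 1st Saturday is 2023-09-02.

2023-08-05, 2023-09-02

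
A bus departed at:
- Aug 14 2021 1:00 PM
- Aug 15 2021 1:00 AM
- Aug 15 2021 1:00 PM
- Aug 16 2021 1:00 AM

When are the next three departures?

The interval is a steady 12 hours (12, 12, 12).
Aug 16 2021 1:00 AM + 12 h = Aug 16 2021 1:00 PM.
Aug 16 2021 1:00 PM + 12 h = Aug 17 2021 1:00 AM.
Aug 17 2021 1:00 AM + 12 h = Aug 17 2021 1:00 PM.

Aug 16 2021 1:00 PM, Aug 17 2021 1:00 AM, Aug 17 2021 1:00 PM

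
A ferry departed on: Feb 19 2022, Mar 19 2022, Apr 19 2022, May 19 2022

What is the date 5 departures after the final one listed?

Each date is the 19th; the gaps (28, 31, 30) track the month lengths.
The rule is the 19th of each month.
Next: June 2022 → Jun 19 2022.
July 2022: Jul 19 2022.
August 2022: Aug 19 2022.
Next: September 2022 → Sep 19 2022.
Next: October 2022 → Oct 19 2022.

Oct 19 2022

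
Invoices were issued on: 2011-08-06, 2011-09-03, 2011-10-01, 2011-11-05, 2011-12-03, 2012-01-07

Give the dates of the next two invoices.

Gaps: 28, 28, 35, 28, 35 days — a mix of 28 and 35. Every date is a Saturday.
Each is the 1st Saturday of its month.
1st Saturday of February 2012: 2012-02-04.
1st Saturday of March 2012: 2012-03-03.

2012-02-04, 2012-03-03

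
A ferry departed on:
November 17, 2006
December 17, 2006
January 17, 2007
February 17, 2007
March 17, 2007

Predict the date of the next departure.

Each date is the 17th; the gaps (30, 31, 31, 28) track the month lengths.
The rule is the 17th of each month.
April 2007: April 17, 2007.

April 17, 2007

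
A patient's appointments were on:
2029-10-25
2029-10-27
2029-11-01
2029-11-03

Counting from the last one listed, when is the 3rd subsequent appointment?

2029-11-15

Every event lands on a Thursday or Saturday (gaps cycle 2, 5, 2).
So the schedule is: every Thursday and Saturday.
The following Thursday is 2029-11-08.
Next Saturday: 2029-11-10.
Next Thursday: 2029-11-15.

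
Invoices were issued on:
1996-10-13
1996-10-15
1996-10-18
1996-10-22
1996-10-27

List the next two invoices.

1996-11-02, 1996-11-09

Intervals are 2, 3, 4, 5 days — an arithmetic progression with common difference 1.
Next gap: 6 days. 1996-10-27 + 6 days = 1996-11-02.
Next gap: 7 days. 1996-11-02 + 7 days = 1996-11-09.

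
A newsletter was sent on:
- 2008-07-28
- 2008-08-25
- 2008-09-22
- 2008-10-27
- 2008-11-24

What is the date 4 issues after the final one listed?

Gaps: 28, 28, 35, 28 days — a mix of 28 and 35. Every date is a Monday.
Each is the 4th Monday of its month.
December 2008 — 4th Monday is 2008-12-22.
4th Monday of January 2009: 2009-01-26.
4th Monday of February 2009: 2009-02-23.
March 2009 — 4th Monday is 2009-03-23.

2009-03-23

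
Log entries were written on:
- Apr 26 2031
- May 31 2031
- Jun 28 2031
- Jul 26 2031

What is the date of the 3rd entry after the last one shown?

Oct 25 2031

All Saturdays; the gaps (35, 28, 28) vary with month length.
This is the last Saturday of each month.
Last Saturday of August 2031: Aug 30 2031.
September 2031 ends with Saturday Sep 27 2031.
Last Saturday of October 2031: Oct 25 2031.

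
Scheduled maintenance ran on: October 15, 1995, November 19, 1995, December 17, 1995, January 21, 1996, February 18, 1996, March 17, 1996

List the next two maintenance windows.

These are Sundays at 28- or 35-day spacing (35, 28, 35, 28, 28).
The pattern: 3rd Sunday of the month.
April 1996 — 3rd Sunday is April 21, 1996.
May 1996 — 3rd Sunday is May 19, 1996.

April 21, 1996; May 19, 1996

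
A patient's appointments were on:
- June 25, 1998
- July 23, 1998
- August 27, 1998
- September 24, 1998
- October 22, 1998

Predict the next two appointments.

November 26, 1998; December 24, 1998

Gaps: 28, 35, 28, 28 days — a mix of 28 and 35. Every date is a Thursday.
Each is the 4th Thursday of its month.
4th Thursday of November 1998: November 26, 1998.
December 1998 — 4th Thursday is December 24, 1998.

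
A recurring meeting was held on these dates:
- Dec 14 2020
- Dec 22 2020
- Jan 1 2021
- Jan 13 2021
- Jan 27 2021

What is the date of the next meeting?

The spacing grows by 2 each time: 8, 10, 12, 14 days.
Next gap: 16 days. Jan 27 2021 + 16 days = Feb 12 2021.

Feb 12 2021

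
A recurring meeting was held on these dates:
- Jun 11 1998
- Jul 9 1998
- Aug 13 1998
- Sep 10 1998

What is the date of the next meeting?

Oct 8 1998

These are Thursdays at 28- or 35-day spacing (28, 35, 28).
The pattern: 2nd Thursday of the month.
October 1998 — 2nd Thursday is Oct 8 1998.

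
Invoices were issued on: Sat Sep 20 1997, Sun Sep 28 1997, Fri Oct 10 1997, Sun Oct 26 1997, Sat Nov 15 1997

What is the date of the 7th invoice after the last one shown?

Sat Jul 25 1998

Intervals are 8, 12, 16, 20 days — an arithmetic progression with common difference 4.
Next gap: 24 days. Sat Nov 15 1997 + 24 days = Tue Dec 9 1997.
Next gap: 28 days. Tue Dec 9 1997 + 28 days = Tue Jan 6 1998.
Next gap: 32 days. Tue Jan 6 1998 + 32 days = Sat Feb 7 1998.
Next gap: 36 days. Sat Feb 7 1998 + 36 days = Sun Mar 15 1998.
Next gap: 40 days. Sun Mar 15 1998 + 40 days = Fri Apr 24 1998.
Next gap: 44 days. Fri Apr 24 1998 + 44 days = Sun Jun 7 1998.
Next gap: 48 days. Sun Jun 7 1998 + 48 days = Sat Jul 25 1998.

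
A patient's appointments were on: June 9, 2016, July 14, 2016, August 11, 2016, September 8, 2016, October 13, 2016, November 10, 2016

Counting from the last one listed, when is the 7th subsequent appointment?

Gaps: 35, 28, 28, 35, 28 days — a mix of 28 and 35. Every date is a Thursday.
Each is the 2nd Thursday of its month.
2nd Thursday of December 2016: December 8, 2016.
2nd Thursday of January 2017: January 12, 2017.
February 2017 — 2nd Thursday is February 9, 2017.
2nd Thursday of March 2017: March 9, 2017.
2nd Thursday of April 2017: April 13, 2017.
2nd Thursday of May 2017: May 11, 2017.
2nd Thursday of June 2017: June 8, 2017.

June 8, 2017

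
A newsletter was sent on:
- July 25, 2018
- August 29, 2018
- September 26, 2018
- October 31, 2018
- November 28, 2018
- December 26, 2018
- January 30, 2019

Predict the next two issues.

February 27, 2019; March 27, 2019

All Wednesdays; the gaps (35, 28, 35, 28, 28, 35) vary with month length.
This is the last Wednesday of each month.
February 2019 ends with Wednesday February 27, 2019.
Last Wednesday of March 2019: March 27, 2019.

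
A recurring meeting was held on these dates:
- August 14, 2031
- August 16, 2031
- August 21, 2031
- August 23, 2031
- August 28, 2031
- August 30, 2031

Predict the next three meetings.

September 4, 2031; September 6, 2031; September 11, 2031

The gap pattern 2, 5, 2, 5, 2 repeats every 2 events.
These are the Thursdays and Saturdays of each week.
The following Thursday is September 4, 2031.
Next Saturday: September 6, 2031.
Next Thursday: September 11, 2031.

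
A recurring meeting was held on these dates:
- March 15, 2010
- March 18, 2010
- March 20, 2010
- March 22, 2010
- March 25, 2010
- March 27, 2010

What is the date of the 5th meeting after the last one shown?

April 8, 2010

Gaps: 3, 2, 2, 3, 2 days — not constant, but cyclic with period 3.
The events fall on every Monday, Thursday and Saturday.
Next Monday: March 29, 2010.
The following Thursday is April 1, 2010.
Next Saturday: April 3, 2010.
The following Monday is April 5, 2010.
Next Thursday: April 8, 2010.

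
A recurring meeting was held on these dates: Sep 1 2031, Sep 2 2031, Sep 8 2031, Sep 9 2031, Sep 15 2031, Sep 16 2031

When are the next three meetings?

Sep 22 2031, Sep 23 2031, Sep 29 2031

Gaps: 1, 6, 1, 6, 1 days — not constant, but cyclic with period 2.
The events fall on every Monday and Tuesday.
Next Monday: Sep 22 2031.
The following Tuesday is Sep 23 2031.
Next Monday: Sep 29 2031.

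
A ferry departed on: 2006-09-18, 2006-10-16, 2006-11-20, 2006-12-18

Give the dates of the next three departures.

2007-01-15, 2007-02-19, 2007-03-19

Gaps: 28, 35, 28 days — a mix of 28 and 35. Every date is a Monday.
Each is the 3rd Monday of its month.
3rd Monday of January 2007: 2007-01-15.
February 2007 — 3rd Monday is 2007-02-19.
3rd Monday of March 2007: 2007-03-19.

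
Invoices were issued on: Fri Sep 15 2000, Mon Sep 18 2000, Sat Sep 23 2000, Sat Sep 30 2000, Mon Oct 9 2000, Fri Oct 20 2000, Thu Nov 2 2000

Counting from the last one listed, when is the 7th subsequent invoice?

Thu Mar 29 2001

The spacing grows by 2 each time: 3, 5, 7, 9, 11, 13 days.
Next gap: 15 days. Thu Nov 2 2000 + 15 days = Fri Nov 17 2000.
Next gap: 17 days. Fri Nov 17 2000 + 17 days = Mon Dec 4 2000.
Next gap: 19 days. Mon Dec 4 2000 + 19 days = Sat Dec 23 2000.
Next gap: 21 days. Sat Dec 23 2000 + 21 days = Sat Jan 13 2001.
Next gap: 23 days. Sat Jan 13 2001 + 23 days = Mon Feb 5 2001.
Next gap: 25 days. Mon Feb 5 2001 + 25 days = Fri Mar 2 2001.
Next gap: 27 days. Fri Mar 2 2001 + 27 days = Thu Mar 29 2001.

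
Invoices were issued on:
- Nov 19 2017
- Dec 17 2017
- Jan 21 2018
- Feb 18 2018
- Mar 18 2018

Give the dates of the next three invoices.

All dates are Sundays, 28, 35, 28, 28 days apart.
Specifically, the 3rd Sunday of each month.
3rd Sunday of April 2018: Apr 15 2018.
May 2018 — 3rd Sunday is May 20 2018.
3rd Sunday of June 2018: Jun 17 2018.

Apr 15 2018, May 20 2018, Jun 17 2018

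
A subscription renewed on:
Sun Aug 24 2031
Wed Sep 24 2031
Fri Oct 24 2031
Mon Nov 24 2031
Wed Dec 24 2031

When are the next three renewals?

Sat Jan 24 2032, Tue Feb 24 2032, Wed Mar 24 2032

Each date is the 24th; the gaps (31, 30, 31, 30) track the month lengths.
The rule is the 24th of each month.
January 2032: Sat Jan 24 2032.
February 2032: Tue Feb 24 2032.
March 2032: Wed Mar 24 2032.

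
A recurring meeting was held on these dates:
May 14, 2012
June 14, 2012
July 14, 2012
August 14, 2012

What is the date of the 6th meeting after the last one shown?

Each date is the 14th; the gaps (31, 30, 31) track the month lengths.
The rule is the 14th of each month.
Next: September 2012 → September 14, 2012.
Next: October 2012 → October 14, 2012.
Next: November 2012 → November 14, 2012.
Next: December 2012 → December 14, 2012.
Next: January 2013 → January 14, 2013.
Next: February 2013 → February 14, 2013.

February 14, 2013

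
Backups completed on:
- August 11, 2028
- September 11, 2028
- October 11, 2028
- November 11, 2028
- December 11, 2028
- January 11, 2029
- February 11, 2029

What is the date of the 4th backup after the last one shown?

June 11, 2029

Gaps: 31, 30, 31, 30, 31, 31 days — not constant. Every event is on the 11th of the month.
Pattern: the 11th of each month.
March 2029: March 11, 2029.
April 2029: April 11, 2029.
Next: May 2029 → May 11, 2029.
Next: June 2029 → June 11, 2029.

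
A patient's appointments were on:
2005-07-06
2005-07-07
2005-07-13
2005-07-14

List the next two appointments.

2005-07-20, 2005-07-21

Every event lands on a Wednesday or Thursday (gaps cycle 1, 6, 1).
So the schedule is: every Wednesday and Thursday.
Next Wednesday: 2005-07-20.
The following Thursday is 2005-07-21.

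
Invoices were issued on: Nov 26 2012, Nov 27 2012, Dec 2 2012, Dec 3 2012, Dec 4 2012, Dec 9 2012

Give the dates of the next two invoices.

Dec 10 2012, Dec 11 2012

Every event lands on a Monday or Tuesday or Sunday (gaps cycle 1, 5, 1, 1, 5).
So the schedule is: every Monday, Tuesday and Sunday.
Next Monday: Dec 10 2012.
The following Tuesday is Dec 11 2012.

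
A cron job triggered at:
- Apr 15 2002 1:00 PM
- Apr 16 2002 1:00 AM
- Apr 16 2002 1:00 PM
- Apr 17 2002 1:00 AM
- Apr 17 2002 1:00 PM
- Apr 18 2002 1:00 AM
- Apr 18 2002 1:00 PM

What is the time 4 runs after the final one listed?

Apr 20 2002 1:00 PM

Spacing: 12, 12, 12, 12, 12, 12 h — constant 12 h.
Apr 18 2002 1:00 PM + 12 h = Apr 19 2002 1:00 AM.
Apr 19 2002 1:00 AM + 12 h = Apr 19 2002 1:00 PM.
Apr 19 2002 1:00 PM + 12 h = Apr 20 2002 1:00 AM.
Apr 20 2002 1:00 AM + 12 h = Apr 20 2002 1:00 PM.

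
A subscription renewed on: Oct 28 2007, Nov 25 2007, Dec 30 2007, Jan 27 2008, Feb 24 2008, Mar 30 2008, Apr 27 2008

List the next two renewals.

Every date is a Sunday; gaps 28, 35, 28, 28, 35, 28 days.
Each is the last Sunday of its month (at least one falls on the 29th or later, ruling out '4th Sunday').
May 2008 ends with Sunday May 25 2008.
June 2008 ends with Sunday Jun 29 2008.

May 25 2008, Jun 29 2008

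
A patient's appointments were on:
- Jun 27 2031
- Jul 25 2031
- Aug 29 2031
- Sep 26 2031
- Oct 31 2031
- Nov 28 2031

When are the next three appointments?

Every date is a Friday; gaps 28, 35, 28, 35, 28 days.
Each is the last Friday of its month (at least one falls on the 29th or later, ruling out '4th Friday').
Last Friday of December 2031: Dec 26 2031.
January 2032 ends with Friday Jan 30 2032.
Last Friday of February 2032: Feb 27 2032.

Dec 26 2031, Jan 30 2032, Feb 27 2032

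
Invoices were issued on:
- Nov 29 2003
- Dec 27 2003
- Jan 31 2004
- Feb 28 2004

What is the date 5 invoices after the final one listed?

Jul 31 2004

These are Saturdays with 28, 35, 28-day gaps.
Each is the final Saturday of its month — Nov 29 2003 is past the 28th, so '4th Saturday' doesn't fit.
March 2004 ends with Saturday Mar 27 2004.
Last Saturday of April 2004: Apr 24 2004.
Last Saturday of May 2004: May 29 2004.
Last Saturday of June 2004: Jun 26 2004.
July 2004 ends with Saturday Jul 31 2004.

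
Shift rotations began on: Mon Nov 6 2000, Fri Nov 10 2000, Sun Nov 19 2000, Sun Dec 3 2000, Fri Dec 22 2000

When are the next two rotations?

Gaps: 4, 9, 14, 19 days — each gap is 5 larger than the previous one.
Next gap: 24 days. Fri Dec 22 2000 + 24 days = Mon Jan 15 2001.
Next gap: 29 days. Mon Jan 15 2001 + 29 days = Tue Feb 13 2001.

Mon Jan 15 2001, Tue Feb 13 2001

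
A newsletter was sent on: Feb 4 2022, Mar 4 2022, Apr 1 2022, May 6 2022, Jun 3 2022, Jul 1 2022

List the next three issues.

Gaps: 28, 28, 35, 28, 28 days — a mix of 28 and 35. Every date is a Friday.
Each is the 1st Friday of its month.
August 2022 — 1st Friday is Aug 5 2022.
September 2022 — 1st Friday is Sep 2 2022.
October 2022 — 1st Friday is Oct 7 2022.

Aug 5 2022, Sep 2 2022, Oct 7 2022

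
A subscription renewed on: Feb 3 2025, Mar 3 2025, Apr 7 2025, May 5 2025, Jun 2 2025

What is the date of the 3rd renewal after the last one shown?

Sep 1 2025

These are Mondays at 28- or 35-day spacing (28, 35, 28, 28).
The pattern: 1st Monday of the month.
1st Monday of July 2025: Jul 7 2025.
August 2025 — 1st Monday is Aug 4 2025.
1st Monday of September 2025: Sep 1 2025.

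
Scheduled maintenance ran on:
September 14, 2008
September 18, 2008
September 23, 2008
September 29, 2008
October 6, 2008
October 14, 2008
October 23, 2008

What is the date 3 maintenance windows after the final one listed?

November 25, 2008

Gaps: 4, 5, 6, 7, 8, 9 days — each gap is 1 larger than the previous one.
Next gap: 10 days. October 23, 2008 + 10 days = November 2, 2008.
Next gap: 11 days. November 2, 2008 + 11 days = November 13, 2008.
Next gap: 12 days. November 13, 2008 + 12 days = November 25, 2008.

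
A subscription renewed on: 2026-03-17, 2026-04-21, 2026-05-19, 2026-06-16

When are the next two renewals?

Gaps: 35, 28, 28 days — a mix of 28 and 35. Every date is a Tuesday.
Each is the 3rd Tuesday of its month.
July 2026 — 3rd Tuesday is 2026-07-21.
August 2026 — 3rd Tuesday is 2026-08-18.

2026-07-21, 2026-08-18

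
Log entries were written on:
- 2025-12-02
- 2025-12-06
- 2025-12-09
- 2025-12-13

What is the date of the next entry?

The gap pattern 4, 3, 4 repeats every 2 events.
These are the Tuesdays and Saturdays of each week.
The following Tuesday is 2025-12-16.

2025-12-16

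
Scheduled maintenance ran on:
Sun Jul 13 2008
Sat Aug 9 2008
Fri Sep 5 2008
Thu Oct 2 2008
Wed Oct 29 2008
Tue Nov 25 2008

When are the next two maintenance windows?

The spacing is 27, 27, 27, 27, 27 days — always 27 days.
Tue Nov 25 2008 + 27 days = Mon Dec 22 2008.
Mon Dec 22 2008 + 27 days = Sun Jan 18 2009.

Mon Dec 22 2008, Sun Jan 18 2009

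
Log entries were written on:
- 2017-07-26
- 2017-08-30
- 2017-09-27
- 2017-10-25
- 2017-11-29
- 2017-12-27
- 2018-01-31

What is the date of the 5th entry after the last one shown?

2018-06-27

These are Wednesdays with 35, 28, 28, 35, 28, 35-day gaps.
Each is the final Wednesday of its month — 2017-08-30 is past the 28th, so '4th Wednesday' doesn't fit.
February 2018 ends with Wednesday 2018-02-28.
March 2018 ends with Wednesday 2018-03-28.
April 2018 ends with Wednesday 2018-04-25.
Last Wednesday of May 2018: 2018-05-30.
June 2018 ends with Wednesday 2018-06-27.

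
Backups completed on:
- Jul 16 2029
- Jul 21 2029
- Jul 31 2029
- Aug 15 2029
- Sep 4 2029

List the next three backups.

Sep 29 2029, Oct 29 2029, Dec 3 2029

Gaps: 5, 10, 15, 20 days — each gap is 5 larger than the previous one.
Next gap: 25 days. Sep 4 2029 + 25 days = Sep 29 2029.
Next gap: 30 days. Sep 29 2029 + 30 days = Oct 29 2029.
Next gap: 35 days. Oct 29 2029 + 35 days = Dec 3 2029.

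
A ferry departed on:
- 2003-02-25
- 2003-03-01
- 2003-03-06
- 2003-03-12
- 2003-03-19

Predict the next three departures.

Gaps: 4, 5, 6, 7 days — each gap is 1 larger than the previous one.
Next gap: 8 days. 2003-03-19 + 8 days = 2003-03-27.
Next gap: 9 days. 2003-03-27 + 9 days = 2003-04-05.
Next gap: 10 days. 2003-04-05 + 10 days = 2003-04-15.

2003-03-27, 2003-04-05, 2003-04-15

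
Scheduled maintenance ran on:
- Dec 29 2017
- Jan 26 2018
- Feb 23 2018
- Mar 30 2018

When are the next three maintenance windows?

All Fridays; the gaps (28, 28, 35) vary with month length.
This is the last Friday of each month.
April 2018 ends with Friday Apr 27 2018.
Last Friday of May 2018: May 25 2018.
June 2018 ends with Friday Jun 29 2018.

Apr 27 2018, May 25 2018, Jun 29 2018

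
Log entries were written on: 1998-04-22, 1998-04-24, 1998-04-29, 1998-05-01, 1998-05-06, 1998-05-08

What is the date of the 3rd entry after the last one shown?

1998-05-20

Every event lands on a Wednesday or Friday (gaps cycle 2, 5, 2, 5, 2).
So the schedule is: every Wednesday and Friday.
The following Wednesday is 1998-05-13.
The following Friday is 1998-05-15.
Next Wednesday: 1998-05-20.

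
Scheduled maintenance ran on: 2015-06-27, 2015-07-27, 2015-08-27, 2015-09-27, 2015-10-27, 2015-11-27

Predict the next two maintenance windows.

Gaps: 30, 31, 31, 30, 31 days — not constant. Every event is on the 27th of the month.
Pattern: the 27th of each month.
Next: December 2015 → 2015-12-27.
Next: January 2016 → 2016-01-27.

2015-12-27, 2016-01-27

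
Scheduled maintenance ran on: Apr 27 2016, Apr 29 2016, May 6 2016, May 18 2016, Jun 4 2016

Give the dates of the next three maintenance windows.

Jun 26 2016, Jul 23 2016, Aug 24 2016

Gaps: 2, 7, 12, 17 days — each gap is 5 larger than the previous one.
Next gap: 22 days. Jun 4 2016 + 22 days = Jun 26 2016.
Next gap: 27 days. Jun 26 2016 + 27 days = Jul 23 2016.
Next gap: 32 days. Jul 23 2016 + 32 days = Aug 24 2016.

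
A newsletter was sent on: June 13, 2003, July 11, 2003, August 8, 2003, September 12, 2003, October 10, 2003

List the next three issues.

November 14, 2003; December 12, 2003; January 9, 2004

These are Fridays at 28- or 35-day spacing (28, 28, 35, 28).
The pattern: 2nd Friday of the month.
November 2003 — 2nd Friday is November 14, 2003.
2nd Friday of December 2003: December 12, 2003.
2nd Friday of January 2004: January 9, 2004.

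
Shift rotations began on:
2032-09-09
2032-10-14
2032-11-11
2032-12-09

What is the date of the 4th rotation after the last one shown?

2033-04-14

All dates are Thursdays, 35, 28, 28 days apart.
Specifically, the 2nd Thursday of each month.
January 2033 — 2nd Thursday is 2033-01-13.
February 2033 — 2nd Thursday is 2033-02-10.
March 2033 — 2nd Thursday is 2033-03-10.
2nd Thursday of April 2033: 2033-04-14.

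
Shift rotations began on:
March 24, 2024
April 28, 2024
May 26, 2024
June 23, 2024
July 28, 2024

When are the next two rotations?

These are Sundays at 28- or 35-day spacing (35, 28, 28, 35).
The pattern: 4th Sunday of the month.
4th Sunday of August 2024: August 25, 2024.
September 2024 — 4th Sunday is September 22, 2024.

August 25, 2024; September 22, 2024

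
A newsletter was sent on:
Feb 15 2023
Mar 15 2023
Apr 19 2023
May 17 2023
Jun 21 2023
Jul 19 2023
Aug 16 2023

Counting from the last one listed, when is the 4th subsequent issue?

These are Wednesdays at 28- or 35-day spacing (28, 35, 28, 35, 28, 28).
The pattern: 3rd Wednesday of the month.
September 2023 — 3rd Wednesday is Sep 20 2023.
3rd Wednesday of October 2023: Oct 18 2023.
November 2023 — 3rd Wednesday is Nov 15 2023.
December 2023 — 3rd Wednesday is Dec 20 2023.

Dec 20 2023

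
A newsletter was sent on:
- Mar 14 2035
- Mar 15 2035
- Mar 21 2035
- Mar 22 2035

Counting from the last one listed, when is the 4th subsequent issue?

Apr 5 2035

The gap pattern 1, 6, 1 repeats every 2 events.
These are the Wednesdays and Thursdays of each week.
Next Wednesday: Mar 28 2035.
Next Thursday: Mar 29 2035.
Next Wednesday: Apr 4 2035.
Next Thursday: Apr 5 2035.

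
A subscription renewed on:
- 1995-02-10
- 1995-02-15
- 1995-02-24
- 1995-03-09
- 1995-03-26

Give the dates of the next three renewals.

1995-04-16, 1995-05-11, 1995-06-09

The spacing grows by 4 each time: 5, 9, 13, 17 days.
Next gap: 21 days. 1995-03-26 + 21 days = 1995-04-16.
Next gap: 25 days. 1995-04-16 + 25 days = 1995-05-11.
Next gap: 29 days. 1995-05-11 + 29 days = 1995-06-09.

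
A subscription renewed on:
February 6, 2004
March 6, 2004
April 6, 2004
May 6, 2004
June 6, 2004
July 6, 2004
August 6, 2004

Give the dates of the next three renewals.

Gaps: 29, 31, 30, 31, 30, 31 days — not constant. Every event is on the 6th of the month.
Pattern: the 6th of each month.
Next: September 2004 → September 6, 2004.
Next: October 2004 → October 6, 2004.
November 2004: November 6, 2004.

September 6, 2004; October 6, 2004; November 6, 2004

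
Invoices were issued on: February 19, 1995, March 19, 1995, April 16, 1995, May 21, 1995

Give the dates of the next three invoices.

June 18, 1995; July 16, 1995; August 20, 1995

These are Sundays at 28- or 35-day spacing (28, 28, 35).
The pattern: 3rd Sunday of the month.
June 1995 — 3rd Sunday is June 18, 1995.
3rd Sunday of July 1995: July 16, 1995.
August 1995 — 3rd Sunday is August 20, 1995.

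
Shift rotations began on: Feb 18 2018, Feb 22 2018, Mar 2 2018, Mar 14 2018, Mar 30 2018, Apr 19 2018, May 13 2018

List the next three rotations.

The spacing grows by 4 each time: 4, 8, 12, 16, 20, 24 days.
Next gap: 28 days. May 13 2018 + 28 days = Jun 10 2018.
Next gap: 32 days. Jun 10 2018 + 32 days = Jul 12 2018.
Next gap: 36 days. Jul 12 2018 + 36 days = Aug 17 2018.

Jun 10 2018, Jul 12 2018, Aug 17 2018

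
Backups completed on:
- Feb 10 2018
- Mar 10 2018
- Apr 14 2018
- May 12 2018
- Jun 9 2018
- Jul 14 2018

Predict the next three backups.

All dates are Saturdays, 28, 35, 28, 28, 35 days apart.
Specifically, the 2nd Saturday of each month.
August 2018 — 2nd Saturday is Aug 11 2018.
2nd Saturday of September 2018: Sep 8 2018.
2nd Saturday of October 2018: Oct 13 2018.

Aug 11 2018, Sep 8 2018, Oct 13 2018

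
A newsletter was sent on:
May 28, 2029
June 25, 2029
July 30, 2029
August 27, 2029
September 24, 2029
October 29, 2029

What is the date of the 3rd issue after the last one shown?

January 28, 2030

Every date is a Monday; gaps 28, 35, 28, 28, 35 days.
Each is the last Monday of its month (at least one falls on the 29th or later, ruling out '4th Monday').
November 2029 ends with Monday November 26, 2029.
December 2029 ends with Monday December 31, 2029.
Last Monday of January 2030: January 28, 2030.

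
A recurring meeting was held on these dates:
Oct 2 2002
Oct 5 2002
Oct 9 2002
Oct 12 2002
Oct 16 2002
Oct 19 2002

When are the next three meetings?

Oct 23 2002, Oct 26 2002, Oct 30 2002

Every event lands on a Wednesday or Saturday (gaps cycle 3, 4, 3, 4, 3).
So the schedule is: every Wednesday and Saturday.
Next Wednesday: Oct 23 2002.
The following Saturday is Oct 26 2002.
The following Wednesday is Oct 30 2002.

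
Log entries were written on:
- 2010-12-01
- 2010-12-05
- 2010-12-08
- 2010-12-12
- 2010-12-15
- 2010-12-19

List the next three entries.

Gaps: 4, 3, 4, 3, 4 days — not constant, but cyclic with period 2.
The events fall on every Wednesday and Sunday.
Next Wednesday: 2010-12-22.
Next Sunday: 2010-12-26.
Next Wednesday: 2010-12-29.

2010-12-22, 2010-12-26, 2010-12-29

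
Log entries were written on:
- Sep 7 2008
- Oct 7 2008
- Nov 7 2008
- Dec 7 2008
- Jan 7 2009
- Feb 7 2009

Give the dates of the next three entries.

The day-of-month is always 7 (30, 31, 30, 31, 31 days between events).
So this recurs on the 7th of each month.
Next: March 2009 → Mar 7 2009.
April 2009: Apr 7 2009.
Next: May 2009 → May 7 2009.

Mar 7 2009, Apr 7 2009, May 7 2009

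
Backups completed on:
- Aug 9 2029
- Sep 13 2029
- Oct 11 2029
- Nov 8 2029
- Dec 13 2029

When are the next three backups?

Jan 10 2030, Feb 14 2030, Mar 14 2030

These are Thursdays at 28- or 35-day spacing (35, 28, 28, 35).
The pattern: 2nd Thursday of the month.
2nd Thursday of January 2030: Jan 10 2030.
February 2030 — 2nd Thursday is Feb 14 2030.
2nd Thursday of March 2030: Mar 14 2030.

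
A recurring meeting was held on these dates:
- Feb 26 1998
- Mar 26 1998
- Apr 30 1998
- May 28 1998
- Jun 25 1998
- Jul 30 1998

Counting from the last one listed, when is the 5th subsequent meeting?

Dec 31 1998

These are Thursdays with 28, 35, 28, 28, 35-day gaps.
Each is the final Thursday of its month — Apr 30 1998 is past the 28th, so '4th Thursday' doesn't fit.
August 1998 ends with Thursday Aug 27 1998.
September 1998 ends with Thursday Sep 24 1998.
Last Thursday of October 1998: Oct 29 1998.
Last Thursday of November 1998: Nov 26 1998.
Last Thursday of December 1998: Dec 31 1998.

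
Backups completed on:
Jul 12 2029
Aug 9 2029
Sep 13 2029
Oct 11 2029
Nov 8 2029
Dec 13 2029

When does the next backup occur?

Jan 10 2030

All dates are Thursdays, 28, 35, 28, 28, 35 days apart.
Specifically, the 2nd Thursday of each month.
2nd Thursday of January 2030: Jan 10 2030.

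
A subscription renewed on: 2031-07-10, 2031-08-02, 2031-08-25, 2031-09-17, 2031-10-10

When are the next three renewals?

The spacing is 23, 23, 23, 23 days — always 23 days.
2031-10-10 + 23 days = 2031-11-02.
2031-11-02 + 23 days = 2031-11-25.
2031-11-25 + 23 days = 2031-12-18.

2031-11-02, 2031-11-25, 2031-12-18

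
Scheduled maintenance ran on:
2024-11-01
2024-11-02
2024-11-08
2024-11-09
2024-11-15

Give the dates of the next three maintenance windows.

2024-11-16, 2024-11-22, 2024-11-23

Every event lands on a Friday or Saturday (gaps cycle 1, 6, 1, 6).
So the schedule is: every Friday and Saturday.
Next Saturday: 2024-11-16.
Next Friday: 2024-11-22.
Next Saturday: 2024-11-23.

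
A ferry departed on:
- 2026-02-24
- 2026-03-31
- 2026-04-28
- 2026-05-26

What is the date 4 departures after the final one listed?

All Tuesdays; the gaps (35, 28, 28) vary with month length.
This is the last Tuesday of each month.
June 2026 ends with Tuesday 2026-06-30.
Last Tuesday of July 2026: 2026-07-28.
Last Tuesday of August 2026: 2026-08-25.
September 2026 ends with Tuesday 2026-09-29.

2026-09-29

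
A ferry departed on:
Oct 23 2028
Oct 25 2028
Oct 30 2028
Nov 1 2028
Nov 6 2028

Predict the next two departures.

Nov 8 2028, Nov 13 2028

Gaps: 2, 5, 2, 5 days — not constant, but cyclic with period 2.
The events fall on every Monday and Wednesday.
Next Wednesday: Nov 8 2028.
The following Monday is Nov 13 2028.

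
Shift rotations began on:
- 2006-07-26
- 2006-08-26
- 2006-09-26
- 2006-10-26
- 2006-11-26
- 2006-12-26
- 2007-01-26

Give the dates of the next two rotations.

Each date is the 26th; the gaps (31, 31, 30, 31, 30, 31) track the month lengths.
The rule is the 26th of each month.
Next: February 2007 → 2007-02-26.
Next: March 2007 → 2007-03-26.

2007-02-26, 2007-03-26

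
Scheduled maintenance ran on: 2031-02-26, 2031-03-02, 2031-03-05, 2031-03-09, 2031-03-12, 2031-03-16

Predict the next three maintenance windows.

Every event lands on a Wednesday or Sunday (gaps cycle 4, 3, 4, 3, 4).
So the schedule is: every Wednesday and Sunday.
Next Wednesday: 2031-03-19.
Next Sunday: 2031-03-23.
The following Wednesday is 2031-03-26.

2031-03-19, 2031-03-23, 2031-03-26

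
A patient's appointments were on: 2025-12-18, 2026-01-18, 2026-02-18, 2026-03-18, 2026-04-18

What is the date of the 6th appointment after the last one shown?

2026-10-18

Each date is the 18th; the gaps (31, 31, 28, 31) track the month lengths.
The rule is the 18th of each month.
May 2026: 2026-05-18.
June 2026: 2026-06-18.
Next: July 2026 → 2026-07-18.
August 2026: 2026-08-18.
September 2026: 2026-09-18.
Next: October 2026 → 2026-10-18.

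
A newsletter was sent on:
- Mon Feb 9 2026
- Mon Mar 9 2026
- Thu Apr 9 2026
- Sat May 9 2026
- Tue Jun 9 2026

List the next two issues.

Gaps: 28, 31, 30, 31 days — not constant. Every event is on the 9th of the month.
Pattern: the 9th of each month.
Next: July 2026 → Thu Jul 9 2026.
Next: August 2026 → Sun Aug 9 2026.

Thu Jul 9 2026, Sun Aug 9 2026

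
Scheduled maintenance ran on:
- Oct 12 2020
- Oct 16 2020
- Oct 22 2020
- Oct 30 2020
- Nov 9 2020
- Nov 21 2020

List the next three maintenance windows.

Gaps: 4, 6, 8, 10, 12 days — each gap is 2 larger than the previous one.
Next gap: 14 days. Nov 21 2020 + 14 days = Dec 5 2020.
Next gap: 16 days. Dec 5 2020 + 16 days = Dec 21 2020.
Next gap: 18 days. Dec 21 2020 + 18 days = Jan 8 2021.

Dec 5 2020, Dec 21 2020, Jan 8 2021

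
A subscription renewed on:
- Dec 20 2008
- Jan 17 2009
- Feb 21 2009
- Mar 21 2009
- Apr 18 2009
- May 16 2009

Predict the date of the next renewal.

These are Saturdays at 28- or 35-day spacing (28, 35, 28, 28, 28).
The pattern: 3rd Saturday of the month.
June 2009 — 3rd Saturday is Jun 20 2009.

Jun 20 2009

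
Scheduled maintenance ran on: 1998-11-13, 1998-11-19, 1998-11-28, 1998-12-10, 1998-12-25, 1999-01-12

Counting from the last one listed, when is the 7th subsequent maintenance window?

1999-08-10

Intervals are 6, 9, 12, 15, 18 days — an arithmetic progression with common difference 3.
Next gap: 21 days. 1999-01-12 + 21 days = 1999-02-02.
Next gap: 24 days. 1999-02-02 + 24 days = 1999-02-26.
Next gap: 27 days. 1999-02-26 + 27 days = 1999-03-25.
Next gap: 30 days. 1999-03-25 + 30 days = 1999-04-24.
Next gap: 33 days. 1999-04-24 + 33 days = 1999-05-27.
Next gap: 36 days. 1999-05-27 + 36 days = 1999-07-02.
Next gap: 39 days. 1999-07-02 + 39 days = 1999-08-10.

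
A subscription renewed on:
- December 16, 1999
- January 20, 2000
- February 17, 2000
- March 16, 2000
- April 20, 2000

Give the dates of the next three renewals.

All dates are Thursdays, 35, 28, 28, 35 days apart.
Specifically, the 3rd Thursday of each month.
3rd Thursday of May 2000: May 18, 2000.
June 2000 — 3rd Thursday is June 15, 2000.
July 2000 — 3rd Thursday is July 20, 2000.

May 18, 2000; June 15, 2000; July 20, 2000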